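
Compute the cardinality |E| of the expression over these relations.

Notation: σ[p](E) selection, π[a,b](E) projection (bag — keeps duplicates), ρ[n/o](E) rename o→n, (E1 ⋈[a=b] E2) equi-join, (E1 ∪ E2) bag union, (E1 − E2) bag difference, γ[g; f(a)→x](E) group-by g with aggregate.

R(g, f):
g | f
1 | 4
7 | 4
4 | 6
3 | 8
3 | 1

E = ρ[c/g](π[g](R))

Row counts bottom-up:
  R → 5
  π[g](R) → 5
  ρ[c/g](π[g](R)) → 5

|E| = 5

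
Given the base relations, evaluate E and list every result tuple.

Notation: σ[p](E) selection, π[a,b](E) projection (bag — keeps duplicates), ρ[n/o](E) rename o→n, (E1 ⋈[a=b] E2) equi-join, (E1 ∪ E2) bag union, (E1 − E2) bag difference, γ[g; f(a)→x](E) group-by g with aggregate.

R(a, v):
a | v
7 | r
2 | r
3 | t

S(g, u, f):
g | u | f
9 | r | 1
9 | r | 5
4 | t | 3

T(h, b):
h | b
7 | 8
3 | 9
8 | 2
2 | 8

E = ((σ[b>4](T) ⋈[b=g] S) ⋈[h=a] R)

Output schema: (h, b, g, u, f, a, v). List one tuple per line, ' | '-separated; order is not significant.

Row counts bottom-up:
  T → 4
  σ[b>4](T) → 3
  S → 3
  (σ[b>4](T) ⋈[b=g] S) → 2
  R → 3
  ((σ[b>4](T) ⋈[b=g] S) ⋈[h=a] R) → 2

== RESULT ==
h | b | g | u | f | a | v
3 | 9 | 9 | r | 1 | 3 | t
3 | 9 | 9 | r | 5 | 3 | t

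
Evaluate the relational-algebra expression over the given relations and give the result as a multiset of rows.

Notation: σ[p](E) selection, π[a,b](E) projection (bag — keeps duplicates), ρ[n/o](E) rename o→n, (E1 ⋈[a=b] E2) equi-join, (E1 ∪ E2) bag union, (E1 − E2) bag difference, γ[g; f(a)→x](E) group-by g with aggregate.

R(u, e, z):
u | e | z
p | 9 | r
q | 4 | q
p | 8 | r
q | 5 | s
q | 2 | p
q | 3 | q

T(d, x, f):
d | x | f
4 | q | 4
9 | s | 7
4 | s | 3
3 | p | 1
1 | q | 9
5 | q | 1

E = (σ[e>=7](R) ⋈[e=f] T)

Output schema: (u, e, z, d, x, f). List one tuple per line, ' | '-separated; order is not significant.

Row counts bottom-up:
  R → 6
  σ[e>=7](R) → 2
  T → 6
  (σ[e>=7](R) ⋈[e=f] T) → 1

== RESULT ==
u | e | z | d | x | f
p | 9 | r | 1 | q | 9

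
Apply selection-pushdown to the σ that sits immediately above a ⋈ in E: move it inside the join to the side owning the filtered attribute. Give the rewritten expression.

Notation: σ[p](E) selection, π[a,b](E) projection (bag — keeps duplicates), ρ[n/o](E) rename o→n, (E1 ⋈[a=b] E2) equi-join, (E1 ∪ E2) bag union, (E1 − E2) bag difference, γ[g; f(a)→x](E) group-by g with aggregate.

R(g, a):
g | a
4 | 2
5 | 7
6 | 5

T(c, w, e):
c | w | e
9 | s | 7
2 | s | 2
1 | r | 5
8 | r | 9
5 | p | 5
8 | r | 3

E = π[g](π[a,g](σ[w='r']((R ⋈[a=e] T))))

σ filters on w, owned by the right side.
E' = π[g](π[a,g]((R ⋈[a=e] σ[w='r'](T))))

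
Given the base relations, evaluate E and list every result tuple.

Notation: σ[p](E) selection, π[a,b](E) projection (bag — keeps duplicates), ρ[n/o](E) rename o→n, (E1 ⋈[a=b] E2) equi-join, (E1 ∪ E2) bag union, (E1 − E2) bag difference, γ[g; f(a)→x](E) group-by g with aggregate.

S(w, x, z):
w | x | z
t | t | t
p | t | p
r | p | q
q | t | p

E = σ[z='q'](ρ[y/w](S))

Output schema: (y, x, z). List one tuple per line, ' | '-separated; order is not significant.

Row counts bottom-up:
  S → 4
  ρ[y/w](S) → 4
  σ[z='q'](ρ[y/w](S)) → 1

== RESULT ==
y | x | z
r | p | q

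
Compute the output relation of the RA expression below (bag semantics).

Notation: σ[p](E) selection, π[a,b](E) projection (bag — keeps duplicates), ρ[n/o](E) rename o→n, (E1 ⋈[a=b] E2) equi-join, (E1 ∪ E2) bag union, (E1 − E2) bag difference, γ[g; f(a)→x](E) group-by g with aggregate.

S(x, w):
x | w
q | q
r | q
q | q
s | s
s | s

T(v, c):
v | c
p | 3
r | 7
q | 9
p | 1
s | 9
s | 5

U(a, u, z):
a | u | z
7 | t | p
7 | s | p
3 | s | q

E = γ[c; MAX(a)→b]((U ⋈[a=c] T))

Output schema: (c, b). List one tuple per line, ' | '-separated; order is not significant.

Subexpression sizes:
  U → 3
  T → 6
  (U ⋈[a=c] T) → 3
  γ[c; MAX(a)→b]((U ⋈[a=c] T)) → 2

== RESULT ==
c | b
3 | 3
7 | 7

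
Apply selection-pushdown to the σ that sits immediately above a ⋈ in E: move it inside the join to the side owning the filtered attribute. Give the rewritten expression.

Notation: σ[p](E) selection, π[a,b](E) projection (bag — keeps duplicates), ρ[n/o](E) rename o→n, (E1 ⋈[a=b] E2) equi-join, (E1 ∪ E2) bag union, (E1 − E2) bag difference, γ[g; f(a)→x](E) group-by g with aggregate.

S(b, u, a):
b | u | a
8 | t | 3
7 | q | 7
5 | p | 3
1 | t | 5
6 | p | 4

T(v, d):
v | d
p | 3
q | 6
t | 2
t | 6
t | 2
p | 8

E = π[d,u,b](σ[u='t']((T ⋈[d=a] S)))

σ filters on u, owned by the right side.
E' = π[d,u,b]((T ⋈[d=a] σ[u='t'](S)))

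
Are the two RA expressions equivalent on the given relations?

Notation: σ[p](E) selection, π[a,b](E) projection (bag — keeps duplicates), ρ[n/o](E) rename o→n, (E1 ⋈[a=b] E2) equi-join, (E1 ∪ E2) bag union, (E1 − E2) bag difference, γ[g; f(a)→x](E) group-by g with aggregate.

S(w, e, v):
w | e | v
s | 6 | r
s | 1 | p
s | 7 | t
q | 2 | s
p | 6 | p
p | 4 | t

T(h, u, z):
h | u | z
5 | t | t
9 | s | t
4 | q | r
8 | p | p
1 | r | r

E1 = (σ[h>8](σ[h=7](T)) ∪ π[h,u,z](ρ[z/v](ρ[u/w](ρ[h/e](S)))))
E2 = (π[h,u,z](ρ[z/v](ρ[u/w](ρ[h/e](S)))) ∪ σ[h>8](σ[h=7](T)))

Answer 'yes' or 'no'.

E1 per-node cardinality:
  T → 5
  σ[h=7](T) → 0
  σ[h>8](σ[h=7](T)) → 0
  S → 6
  ρ[h/e](S) → 6
  ρ[u/w](ρ[h/e](S)) → 6
  ρ[z/v](ρ[u/w](ρ[h/e](S))) → 6
  π[h,u,z](ρ[z/v](ρ[u/w](ρ[h/e](S)))) → 6
  (σ[h>8](σ[h=7](T)) ∪ π[h,u,z](ρ[z/v](ρ[u/w](ρ[h/e](S))))) → 6
E2 per-node cardinality:
  S → 6
  ρ[h/e](S) → 6
  ρ[u/w](ρ[h/e](S)) → 6
  ρ[z/v](ρ[u/w](ρ[h/e](S))) → 6
  π[h,u,z](ρ[z/v](ρ[u/w](ρ[h/e](S)))) → 6
  T → 5
  σ[h=7](T) → 0
  σ[h>8](σ[h=7](T)) → 0
  (π[h,u,z](ρ[z/v](ρ[u/w](ρ[h/e](S)))) ∪ σ[h>8](σ[h=7](T))) → 6

E1 and E2 produce the same multiset:
h | u | z
1 | s | p
2 | q | s
4 | p | t
6 | p | p
6 | s | r
7 | s | t

yes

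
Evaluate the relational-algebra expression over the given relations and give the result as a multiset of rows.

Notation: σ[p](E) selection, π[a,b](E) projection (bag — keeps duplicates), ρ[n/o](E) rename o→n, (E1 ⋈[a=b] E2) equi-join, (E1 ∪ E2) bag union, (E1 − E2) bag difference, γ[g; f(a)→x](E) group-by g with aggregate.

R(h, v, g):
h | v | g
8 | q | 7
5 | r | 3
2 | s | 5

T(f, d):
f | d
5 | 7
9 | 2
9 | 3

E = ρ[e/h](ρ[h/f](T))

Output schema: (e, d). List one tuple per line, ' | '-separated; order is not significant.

Stepwise |·|:
  T → 3
  ρ[h/f](T) → 3
  ρ[e/h](ρ[h/f](T)) → 3

== RESULT ==
e | d
5 | 7
9 | 2
9 | 3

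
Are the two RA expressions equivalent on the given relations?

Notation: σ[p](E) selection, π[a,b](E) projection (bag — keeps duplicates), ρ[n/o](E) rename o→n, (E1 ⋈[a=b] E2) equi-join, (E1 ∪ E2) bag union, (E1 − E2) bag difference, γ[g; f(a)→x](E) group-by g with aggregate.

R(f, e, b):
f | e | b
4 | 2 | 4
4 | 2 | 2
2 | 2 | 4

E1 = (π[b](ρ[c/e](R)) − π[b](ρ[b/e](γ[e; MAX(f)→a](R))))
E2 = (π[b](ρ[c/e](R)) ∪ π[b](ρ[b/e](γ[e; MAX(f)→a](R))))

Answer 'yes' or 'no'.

E1 stepwise |·|:
  R → 3
  ρ[c/e](R) → 3
  π[b](ρ[c/e](R)) → 3
  R → 3
  γ[e; MAX(f)→a](R) → 1
  ρ[b/e](γ[e; MAX(f)→a](R)) → 1
  π[b](ρ[b/e](γ[e; MAX(f)→a](R))) → 1
  (π[b](ρ[c/e](R)) − π[b](ρ[b/e](γ[e; MAX(f)→a](R)))) → 2
E2 stepwise |·|:
  R → 3
  ρ[c/e](R) → 3
  π[b](ρ[c/e](R)) → 3
  R → 3
  γ[e; MAX(f)→a](R) → 1
  ρ[b/e](γ[e; MAX(f)→a](R)) → 1
  π[b](ρ[b/e](γ[e; MAX(f)→a](R))) → 1
  (π[b](ρ[c/e](R)) ∪ π[b](ρ[b/e](γ[e; MAX(f)→a](R)))) → 4

E1 result:
b
4
4
E2 result:
b
2
2
4
4
Witness: (2,) appears 0× in E1 but 2× in E2.

no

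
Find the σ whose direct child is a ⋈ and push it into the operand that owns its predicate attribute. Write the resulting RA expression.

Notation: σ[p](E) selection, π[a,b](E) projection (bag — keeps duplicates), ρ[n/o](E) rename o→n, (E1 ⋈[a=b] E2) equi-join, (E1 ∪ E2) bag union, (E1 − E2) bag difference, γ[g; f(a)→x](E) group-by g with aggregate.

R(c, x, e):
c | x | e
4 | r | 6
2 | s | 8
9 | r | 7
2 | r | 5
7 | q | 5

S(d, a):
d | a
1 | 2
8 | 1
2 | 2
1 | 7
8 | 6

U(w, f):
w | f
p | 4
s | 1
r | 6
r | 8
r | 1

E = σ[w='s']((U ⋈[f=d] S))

σ filters on w, owned by the left side.
E' = (σ[w='s'](U) ⋈[f=d] S)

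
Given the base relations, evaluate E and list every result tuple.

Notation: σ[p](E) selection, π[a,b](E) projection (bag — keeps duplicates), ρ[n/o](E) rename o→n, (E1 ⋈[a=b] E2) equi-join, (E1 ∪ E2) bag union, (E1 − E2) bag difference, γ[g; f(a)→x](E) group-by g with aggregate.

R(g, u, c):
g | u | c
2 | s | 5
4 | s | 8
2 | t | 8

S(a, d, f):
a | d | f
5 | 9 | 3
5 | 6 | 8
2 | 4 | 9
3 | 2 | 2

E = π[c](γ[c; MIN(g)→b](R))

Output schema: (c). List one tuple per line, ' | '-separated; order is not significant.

Row counts bottom-up:
  R → 3
  γ[c; MIN(g)→b](R) → 2
  π[c](γ[c; MIN(g)→b](R)) → 2

== RESULT ==
c
5
8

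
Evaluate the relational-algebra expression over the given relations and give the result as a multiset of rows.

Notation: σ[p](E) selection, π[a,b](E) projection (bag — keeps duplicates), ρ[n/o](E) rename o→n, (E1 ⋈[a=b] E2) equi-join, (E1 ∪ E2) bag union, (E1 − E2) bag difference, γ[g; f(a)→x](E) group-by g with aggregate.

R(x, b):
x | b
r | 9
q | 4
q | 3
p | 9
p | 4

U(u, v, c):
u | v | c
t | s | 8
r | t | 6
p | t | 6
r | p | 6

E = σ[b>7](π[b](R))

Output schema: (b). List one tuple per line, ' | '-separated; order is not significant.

Row counts bottom-up:
  R → 5
  π[b](R) → 5
  σ[b>7](π[b](R)) → 2

== RESULT ==
b
9
9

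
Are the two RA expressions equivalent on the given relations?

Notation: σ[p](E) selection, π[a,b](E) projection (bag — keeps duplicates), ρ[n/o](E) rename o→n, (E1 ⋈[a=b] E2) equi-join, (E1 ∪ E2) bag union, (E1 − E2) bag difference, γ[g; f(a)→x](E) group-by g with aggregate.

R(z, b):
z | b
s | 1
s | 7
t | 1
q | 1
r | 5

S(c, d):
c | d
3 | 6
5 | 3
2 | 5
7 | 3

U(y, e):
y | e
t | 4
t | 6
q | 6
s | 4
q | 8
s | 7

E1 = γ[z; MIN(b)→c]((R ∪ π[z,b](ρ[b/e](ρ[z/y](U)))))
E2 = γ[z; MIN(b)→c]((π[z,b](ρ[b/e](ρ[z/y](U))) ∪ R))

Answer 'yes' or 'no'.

E1 subexpression sizes:
  R → 5
  U → 6
  ρ[z/y](U) → 6
  ρ[b/e](ρ[z/y](U)) → 6
  π[z,b](ρ[b/e](ρ[z/y](U))) → 6
  (R ∪ π[z,b](ρ[b/e](ρ[z/y](U)))) → 11
  γ[z; MIN(b)→c]((R ∪ π[z,b](ρ[b/e](ρ[z/y](U))))) → 4
E2 subexpression sizes:
  U → 6
  ρ[z/y](U) → 6
  ρ[b/e](ρ[z/y](U)) → 6
  π[z,b](ρ[b/e](ρ[z/y](U))) → 6
  R → 5
  (π[z,b](ρ[b/e](ρ[z/y](U))) ∪ R) → 11
  γ[z; MIN(b)→c]((π[z,b](ρ[b/e](ρ[z/y](U))) ∪ R)) → 4

E1 and E2 produce the same multiset:
z | c
q | 1
r | 5
s | 1
t | 1

yes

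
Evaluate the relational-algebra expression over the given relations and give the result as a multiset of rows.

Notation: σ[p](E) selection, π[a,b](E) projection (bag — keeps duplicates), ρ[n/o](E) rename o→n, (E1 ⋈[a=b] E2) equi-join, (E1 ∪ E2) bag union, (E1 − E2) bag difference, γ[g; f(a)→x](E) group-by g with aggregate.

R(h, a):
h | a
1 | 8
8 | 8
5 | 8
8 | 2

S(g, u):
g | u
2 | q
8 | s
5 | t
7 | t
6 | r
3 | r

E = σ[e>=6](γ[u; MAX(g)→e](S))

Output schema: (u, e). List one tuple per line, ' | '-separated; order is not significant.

Row counts bottom-up:
  S → 6
  γ[u; MAX(g)→e](S) → 4
  σ[e>=6](γ[u; MAX(g)→e](S)) → 3

== RESULT ==
u | e
r | 6
s | 8
t | 7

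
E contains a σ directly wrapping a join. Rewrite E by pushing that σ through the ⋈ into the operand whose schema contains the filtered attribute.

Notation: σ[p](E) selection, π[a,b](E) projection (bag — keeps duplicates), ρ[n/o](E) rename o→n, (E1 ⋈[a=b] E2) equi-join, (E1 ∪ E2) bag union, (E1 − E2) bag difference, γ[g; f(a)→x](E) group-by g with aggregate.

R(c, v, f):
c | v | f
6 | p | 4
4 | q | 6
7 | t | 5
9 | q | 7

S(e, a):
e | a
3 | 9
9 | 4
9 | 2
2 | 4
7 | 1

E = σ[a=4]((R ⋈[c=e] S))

σ filters on a, owned by the right side.
E' = (R ⋈[c=e] σ[a=4](S))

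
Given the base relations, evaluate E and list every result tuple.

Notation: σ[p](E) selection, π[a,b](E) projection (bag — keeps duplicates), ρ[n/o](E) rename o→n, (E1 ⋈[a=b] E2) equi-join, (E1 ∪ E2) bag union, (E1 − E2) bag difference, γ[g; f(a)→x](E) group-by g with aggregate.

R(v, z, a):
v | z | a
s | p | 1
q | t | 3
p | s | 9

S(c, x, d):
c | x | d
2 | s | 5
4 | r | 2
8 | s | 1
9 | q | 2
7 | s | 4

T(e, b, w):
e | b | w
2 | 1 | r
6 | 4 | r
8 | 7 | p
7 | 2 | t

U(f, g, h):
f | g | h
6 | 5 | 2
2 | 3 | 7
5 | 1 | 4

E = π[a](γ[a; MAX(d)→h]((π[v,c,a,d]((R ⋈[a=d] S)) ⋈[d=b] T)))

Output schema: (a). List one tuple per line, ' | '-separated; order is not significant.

Stepwise |·|:
  R → 3
  S → 5
  (R ⋈[a=d] S) → 1
  π[v,c,a,d]((R ⋈[a=d] S)) → 1
  T → 4
  (π[v,c,a,d]((R ⋈[a=d] S)) ⋈[d=b] T) → 1
  γ[a; MAX(d)→h]((π[v,c,a,d]((R ⋈[a=d] S)) ⋈[d=b] T)) → 1
  π[a](γ[a; MAX(d)→h]((π[v,c,a,d]((R ⋈[a=d] S)) ⋈[d=b] T))) → 1

== RESULT ==
a
1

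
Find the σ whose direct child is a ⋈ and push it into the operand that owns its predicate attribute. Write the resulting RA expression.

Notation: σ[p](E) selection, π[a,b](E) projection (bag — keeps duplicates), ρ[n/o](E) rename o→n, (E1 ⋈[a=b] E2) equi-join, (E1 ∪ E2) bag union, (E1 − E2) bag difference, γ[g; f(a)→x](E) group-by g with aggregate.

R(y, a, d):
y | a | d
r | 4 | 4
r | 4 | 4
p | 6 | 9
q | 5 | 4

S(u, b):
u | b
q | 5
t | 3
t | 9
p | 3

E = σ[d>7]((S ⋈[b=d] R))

σ filters on d, owned by the right side.
E' = (S ⋈[b=d] σ[d>7](R))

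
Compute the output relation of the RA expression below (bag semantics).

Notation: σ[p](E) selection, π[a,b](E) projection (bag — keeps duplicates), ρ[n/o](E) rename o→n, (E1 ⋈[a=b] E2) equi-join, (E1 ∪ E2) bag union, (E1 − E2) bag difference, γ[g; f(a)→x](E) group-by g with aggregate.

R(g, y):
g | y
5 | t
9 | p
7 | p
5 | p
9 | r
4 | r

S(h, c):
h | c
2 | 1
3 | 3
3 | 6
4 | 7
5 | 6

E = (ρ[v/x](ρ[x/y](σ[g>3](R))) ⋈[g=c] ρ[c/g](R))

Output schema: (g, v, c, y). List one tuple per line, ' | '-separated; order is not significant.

Row counts bottom-up:
  R → 6
  σ[g>3](R) → 6
  ρ[x/y](σ[g>3](R)) → 6
  ρ[v/x](ρ[x/y](σ[g>3](R))) → 6
  R → 6
  ρ[c/g](R) → 6
  (ρ[v/x](ρ[x/y](σ[g>3](R))) ⋈[g=c] ρ[c/g](R)) → 10

== RESULT ==
g | v | c | y
4 | r | 4 | r
5 | p | 5 | p
5 | p | 5 | t
5 | t | 5 | p
5 | t | 5 | t
7 | p | 7 | p
9 | p | 9 | p
9 | p | 9 | r
9 | r | 9 | p
9 | r | 9 | r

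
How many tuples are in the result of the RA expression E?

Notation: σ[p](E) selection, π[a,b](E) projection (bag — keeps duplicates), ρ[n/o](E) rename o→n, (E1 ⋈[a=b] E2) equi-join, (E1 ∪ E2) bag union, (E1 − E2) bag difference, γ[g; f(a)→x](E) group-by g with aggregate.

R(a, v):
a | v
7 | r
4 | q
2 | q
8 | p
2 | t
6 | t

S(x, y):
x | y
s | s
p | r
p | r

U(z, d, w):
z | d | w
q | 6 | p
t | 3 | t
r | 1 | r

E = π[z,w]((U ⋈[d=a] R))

Row counts bottom-up:
  U → 3
  R → 6
  (U ⋈[d=a] R) → 1
  π[z,w]((U ⋈[d=a] R)) → 1

|E| = 1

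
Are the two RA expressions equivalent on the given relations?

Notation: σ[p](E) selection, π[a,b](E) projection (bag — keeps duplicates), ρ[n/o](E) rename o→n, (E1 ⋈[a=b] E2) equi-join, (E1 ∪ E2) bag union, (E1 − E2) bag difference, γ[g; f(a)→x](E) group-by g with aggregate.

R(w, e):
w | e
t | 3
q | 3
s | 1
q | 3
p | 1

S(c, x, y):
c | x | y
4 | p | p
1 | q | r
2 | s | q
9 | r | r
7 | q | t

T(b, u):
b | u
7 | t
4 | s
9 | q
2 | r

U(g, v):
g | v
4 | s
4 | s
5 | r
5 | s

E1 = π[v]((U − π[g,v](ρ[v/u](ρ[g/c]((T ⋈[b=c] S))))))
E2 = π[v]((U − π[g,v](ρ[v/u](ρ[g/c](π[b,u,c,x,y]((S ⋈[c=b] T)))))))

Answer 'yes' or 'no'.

E1 per-node cardinality:
  U → 4
  T → 4
  S → 5
  (T ⋈[b=c] S) → 4
  ρ[g/c]((T ⋈[b=c] S)) → 4
  ρ[v/u](ρ[g/c]((T ⋈[b=c] S))) → 4
  π[g,v](ρ[v/u](ρ[g/c]((T ⋈[b=c] S)))) → 4
  (U − π[g,v](ρ[v/u](ρ[g/c]((T ⋈[b=c] S))))) → 3
  π[v]((U − π[g,v](ρ[v/u](ρ[g/c]((T ⋈[b=c] S)))))) → 3
E2 per-node cardinality:
  U → 4
  S → 5
  T → 4
  (S ⋈[c=b] T) → 4
  π[b,u,c,x,y]((S ⋈[c=b] T)) → 4
  ρ[g/c](π[b,u,c,x,y]((S ⋈[c=b] T))) → 4
  ρ[v/u](ρ[g/c](π[b,u,c,x,y]((S ⋈[c=b] T)))) → 4
  π[g,v](ρ[v/u](ρ[g/c](π[b,u,c,x,y]((S ⋈[c=b] T))))) → 4
  (U − π[g,v](ρ[v/u](ρ[g/c](π[b,u,c,x,y]((S ⋈[c=b] T)))))) → 3
  π[v]((U − π[g,v](ρ[v/u](ρ[g/c](π[b,u,c,x,y]((S ⋈[c=b] T))))))) → 3

E1 and E2 produce the same multiset:
v
r
s
s

yes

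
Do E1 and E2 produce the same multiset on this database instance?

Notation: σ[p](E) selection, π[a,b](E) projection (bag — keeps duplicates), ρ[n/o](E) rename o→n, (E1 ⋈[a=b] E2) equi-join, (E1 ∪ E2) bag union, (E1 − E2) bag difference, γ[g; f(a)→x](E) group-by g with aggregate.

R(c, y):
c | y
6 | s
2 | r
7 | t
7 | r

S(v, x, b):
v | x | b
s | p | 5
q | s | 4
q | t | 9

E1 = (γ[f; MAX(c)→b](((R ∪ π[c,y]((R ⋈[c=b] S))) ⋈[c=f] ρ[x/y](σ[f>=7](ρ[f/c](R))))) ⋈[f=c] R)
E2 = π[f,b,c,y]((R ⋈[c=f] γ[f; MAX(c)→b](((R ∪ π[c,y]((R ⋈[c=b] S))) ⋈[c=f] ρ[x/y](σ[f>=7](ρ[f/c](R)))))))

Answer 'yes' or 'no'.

E1 stepwise |·|:
  R → 4
  R → 4
  S → 3
  (R ⋈[c=b] S) → 0
  π[c,y]((R ⋈[c=b] S)) → 0
  (R ∪ π[c,y]((R ⋈[c=b] S))) → 4
  R → 4
  ρ[f/c](R) → 4
  σ[f>=7](ρ[f/c](R)) → 2
  ρ[x/y](σ[f>=7](ρ[f/c](R))) → 2
  ((R ∪ π[c,y]((R ⋈[c=b] S))) ⋈[c=f] ρ[x/y](σ[f>=7](ρ[f/c](R)))) → 4
  γ[f; MAX(c)→b](((R ∪ π[c,y]((R ⋈[c=b] S))) ⋈[c=f] ρ[x/y](σ[f>=7](ρ[f/c](R))))) → 1
  R → 4
  (γ[f; MAX(c)→b](((R ∪ π[c,y]((R ⋈[c=b] S))) ⋈[c=f] ρ[x/y](σ[f>=7](ρ[f/c](R))))) ⋈[f=c] R) → 2
E2 stepwise |·|:
  R → 4
  R → 4
  R → 4
  S → 3
  (R ⋈[c=b] S) → 0
  π[c,y]((R ⋈[c=b] S)) → 0
  (R ∪ π[c,y]((R ⋈[c=b] S))) → 4
  R → 4
  ρ[f/c](R) → 4
  σ[f>=7](ρ[f/c](R)) → 2
  ρ[x/y](σ[f>=7](ρ[f/c](R))) → 2
  ((R ∪ π[c,y]((R ⋈[c=b] S))) ⋈[c=f] ρ[x/y](σ[f>=7](ρ[f/c](R)))) → 4
  γ[f; MAX(c)→b](((R ∪ π[c,y]((R ⋈[c=b] S))) ⋈[c=f] ρ[x/y](σ[f>=7](ρ[f/c](R))))) → 1
  (R ⋈[c=f] γ[f; MAX(c)→b](((R ∪ π[c,y]((R ⋈[c=b] S))) ⋈[c=f] ρ[x/y](σ[f>=7](ρ[f/c](R)))))) → 2
  π[f,b,c,y]((R ⋈[c=f] γ[f; MAX(c)→b](((R ∪ π[c,y]((R ⋈[c=b] S))) ⋈[c=f] ρ[x/y](σ[f>=7](ρ[f/c](R))))))) → 2

E1 and E2 produce the same multiset:
f | b | c | y
7 | 7 | 7 | r
7 | 7 | 7 | t

yes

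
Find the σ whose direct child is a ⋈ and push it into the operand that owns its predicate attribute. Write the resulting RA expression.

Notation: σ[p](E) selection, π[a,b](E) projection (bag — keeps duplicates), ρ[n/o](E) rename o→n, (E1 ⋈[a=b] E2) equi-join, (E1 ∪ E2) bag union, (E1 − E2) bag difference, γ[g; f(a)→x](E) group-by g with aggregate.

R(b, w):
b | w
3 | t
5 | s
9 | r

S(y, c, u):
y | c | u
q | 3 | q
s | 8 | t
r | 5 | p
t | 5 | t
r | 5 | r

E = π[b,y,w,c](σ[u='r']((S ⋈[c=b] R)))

σ filters on u, owned by the left side.
E' = π[b,y,w,c]((σ[u='r'](S) ⋈[c=b] R))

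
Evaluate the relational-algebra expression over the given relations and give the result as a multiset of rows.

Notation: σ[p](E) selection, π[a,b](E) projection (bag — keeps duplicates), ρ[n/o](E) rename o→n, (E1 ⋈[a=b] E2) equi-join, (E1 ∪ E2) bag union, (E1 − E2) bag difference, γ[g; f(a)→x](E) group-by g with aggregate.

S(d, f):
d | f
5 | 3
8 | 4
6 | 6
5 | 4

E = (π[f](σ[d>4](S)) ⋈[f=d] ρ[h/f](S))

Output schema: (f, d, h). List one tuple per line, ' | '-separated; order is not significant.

Per-node cardinality:
  S → 4
  σ[d>4](S) → 4
  π[f](σ[d>4](S)) → 4
  S → 4
  ρ[h/f](S) → 4
  (π[f](σ[d>4](S)) ⋈[f=d] ρ[h/f](S)) → 1

== RESULT ==
f | d | h
6 | 6 | 6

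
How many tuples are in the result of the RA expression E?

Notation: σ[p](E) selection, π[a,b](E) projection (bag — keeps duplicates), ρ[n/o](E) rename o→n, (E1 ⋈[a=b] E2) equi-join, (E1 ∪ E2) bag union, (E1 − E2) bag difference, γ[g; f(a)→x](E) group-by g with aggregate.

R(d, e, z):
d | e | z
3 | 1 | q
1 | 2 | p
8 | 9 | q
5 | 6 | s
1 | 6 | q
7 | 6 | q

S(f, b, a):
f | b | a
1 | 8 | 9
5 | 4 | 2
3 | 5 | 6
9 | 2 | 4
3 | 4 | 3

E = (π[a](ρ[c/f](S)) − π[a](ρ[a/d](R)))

Per-node cardinality:
  S → 5
  ρ[c/f](S) → 5
  π[a](ρ[c/f](S)) → 5
  R → 6
  ρ[a/d](R) → 6
  π[a](ρ[a/d](R)) → 6
  (π[a](ρ[c/f](S)) − π[a](ρ[a/d](R))) → 4

|E| = 4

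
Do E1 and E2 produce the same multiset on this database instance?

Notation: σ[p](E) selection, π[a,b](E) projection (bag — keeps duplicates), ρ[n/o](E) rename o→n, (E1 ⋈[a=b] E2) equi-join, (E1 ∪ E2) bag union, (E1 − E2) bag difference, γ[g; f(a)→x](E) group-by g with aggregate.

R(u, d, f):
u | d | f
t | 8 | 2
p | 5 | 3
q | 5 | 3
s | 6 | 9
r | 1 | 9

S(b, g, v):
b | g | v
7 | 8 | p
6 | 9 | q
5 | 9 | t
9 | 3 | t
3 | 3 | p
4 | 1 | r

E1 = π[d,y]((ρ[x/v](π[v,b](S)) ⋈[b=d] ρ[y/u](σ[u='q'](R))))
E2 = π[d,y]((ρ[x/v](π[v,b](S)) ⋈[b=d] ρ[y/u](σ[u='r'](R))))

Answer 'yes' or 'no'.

E1 row counts bottom-up:
  S → 6
  π[v,b](S) → 6
  ρ[x/v](π[v,b](S)) → 6
  R → 5
  σ[u='q'](R) → 1
  ρ[y/u](σ[u='q'](R)) → 1
  (ρ[x/v](π[v,b](S)) ⋈[b=d] ρ[y/u](σ[u='q'](R))) → 1
  π[d,y]((ρ[x/v](π[v,b](S)) ⋈[b=d] ρ[y/u](σ[u='q'](R)))) → 1
E2 row counts bottom-up:
  S → 6
  π[v,b](S) → 6
  ρ[x/v](π[v,b](S)) → 6
  R → 5
  σ[u='r'](R) → 1
  ρ[y/u](σ[u='r'](R)) → 1
  (ρ[x/v](π[v,b](S)) ⋈[b=d] ρ[y/u](σ[u='r'](R))) → 0
  π[d,y]((ρ[x/v](π[v,b](S)) ⋈[b=d] ρ[y/u](σ[u='r'](R)))) → 0

E1 result:
d | y
5 | q
E2 result:
d | y
(0 rows)
Witness: (5, 'q') appears 1× in E1 but 0× in E2.

no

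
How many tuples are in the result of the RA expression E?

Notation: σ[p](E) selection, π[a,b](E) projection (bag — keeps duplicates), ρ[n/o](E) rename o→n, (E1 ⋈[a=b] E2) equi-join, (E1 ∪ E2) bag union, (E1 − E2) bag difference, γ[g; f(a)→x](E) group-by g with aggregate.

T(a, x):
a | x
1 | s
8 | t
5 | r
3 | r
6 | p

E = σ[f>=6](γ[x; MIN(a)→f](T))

Subexpression sizes:
  T → 5
  γ[x; MIN(a)→f](T) → 4
  σ[f>=6](γ[x; MIN(a)→f](T)) → 2

|E| = 2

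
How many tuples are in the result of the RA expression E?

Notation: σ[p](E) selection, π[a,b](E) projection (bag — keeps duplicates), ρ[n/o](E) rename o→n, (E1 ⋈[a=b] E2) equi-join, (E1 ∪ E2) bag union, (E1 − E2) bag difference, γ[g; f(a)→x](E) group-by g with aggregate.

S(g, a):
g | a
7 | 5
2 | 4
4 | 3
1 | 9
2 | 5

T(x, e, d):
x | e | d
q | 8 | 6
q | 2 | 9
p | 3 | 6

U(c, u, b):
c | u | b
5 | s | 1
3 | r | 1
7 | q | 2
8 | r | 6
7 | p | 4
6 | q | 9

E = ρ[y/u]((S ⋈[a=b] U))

Row counts bottom-up:
  S → 5
  U → 6
  (S ⋈[a=b] U) → 2
  ρ[y/u]((S ⋈[a=b] U)) → 2

|E| = 2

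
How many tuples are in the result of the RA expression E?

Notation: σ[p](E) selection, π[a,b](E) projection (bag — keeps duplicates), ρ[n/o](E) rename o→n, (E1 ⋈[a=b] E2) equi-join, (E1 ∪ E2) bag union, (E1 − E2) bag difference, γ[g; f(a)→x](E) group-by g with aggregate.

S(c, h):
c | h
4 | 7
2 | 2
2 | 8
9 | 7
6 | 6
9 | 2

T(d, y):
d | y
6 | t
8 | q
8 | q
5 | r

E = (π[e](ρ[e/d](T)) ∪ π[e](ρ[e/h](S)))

Per-node cardinality:
  T → 4
  ρ[e/d](T) → 4
  π[e](ρ[e/d](T)) → 4
  S → 6
  ρ[e/h](S) → 6
  π[e](ρ[e/h](S)) → 6
  (π[e](ρ[e/d](T)) ∪ π[e](ρ[e/h](S))) → 10

|E| = 10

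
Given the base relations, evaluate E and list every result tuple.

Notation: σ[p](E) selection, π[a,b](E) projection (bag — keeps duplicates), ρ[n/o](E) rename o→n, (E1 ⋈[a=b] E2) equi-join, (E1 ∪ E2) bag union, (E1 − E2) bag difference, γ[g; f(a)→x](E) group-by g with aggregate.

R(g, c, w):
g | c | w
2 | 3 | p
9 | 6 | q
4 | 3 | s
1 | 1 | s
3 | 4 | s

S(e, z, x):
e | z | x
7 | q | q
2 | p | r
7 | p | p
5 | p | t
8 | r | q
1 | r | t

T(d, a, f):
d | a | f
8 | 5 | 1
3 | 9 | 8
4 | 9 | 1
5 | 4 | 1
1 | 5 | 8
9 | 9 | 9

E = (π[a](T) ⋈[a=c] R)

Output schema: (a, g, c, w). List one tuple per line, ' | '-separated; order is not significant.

Per-node cardinality:
  T → 6
  π[a](T) → 6
  R → 5
  (π[a](T) ⋈[a=c] R) → 1

== RESULT ==
a | g | c | w
4 | 3 | 4 | s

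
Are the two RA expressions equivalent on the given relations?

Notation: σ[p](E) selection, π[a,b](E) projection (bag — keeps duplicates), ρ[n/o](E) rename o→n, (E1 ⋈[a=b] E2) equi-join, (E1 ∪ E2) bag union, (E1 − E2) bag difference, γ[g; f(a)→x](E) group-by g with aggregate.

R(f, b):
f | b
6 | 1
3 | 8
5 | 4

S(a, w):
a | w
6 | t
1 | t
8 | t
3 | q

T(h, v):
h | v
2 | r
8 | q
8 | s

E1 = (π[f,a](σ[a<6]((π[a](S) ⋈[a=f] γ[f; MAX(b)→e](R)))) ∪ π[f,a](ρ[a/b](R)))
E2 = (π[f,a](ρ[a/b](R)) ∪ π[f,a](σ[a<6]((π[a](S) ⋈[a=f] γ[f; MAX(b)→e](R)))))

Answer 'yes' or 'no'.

E1 per-node cardinality:
  S → 4
  π[a](S) → 4
  R → 3
  γ[f; MAX(b)→e](R) → 3
  (π[a](S) ⋈[a=f] γ[f; MAX(b)→e](R)) → 2
  σ[a<6]((π[a](S) ⋈[a=f] γ[f; MAX(b)→e](R))) → 1
  π[f,a](σ[a<6]((π[a](S) ⋈[a=f] γ[f; MAX(b)→e](R)))) → 1
  R → 3
  ρ[a/b](R) → 3
  π[f,a](ρ[a/b](R)) → 3
  (π[f,a](σ[a<6]((π[a](S) ⋈[a=f] γ[f; MAX(b)→e](R)))) ∪ π[f,a](ρ[a/b](R))) → 4
E2 per-node cardinality:
  R → 3
  ρ[a/b](R) → 3
  π[f,a](ρ[a/b](R)) → 3
  S → 4
  π[a](S) → 4
  R → 3
  γ[f; MAX(b)→e](R) → 3
  (π[a](S) ⋈[a=f] γ[f; MAX(b)→e](R)) → 2
  σ[a<6]((π[a](S) ⋈[a=f] γ[f; MAX(b)→e](R))) → 1
  π[f,a](σ[a<6]((π[a](S) ⋈[a=f] γ[f; MAX(b)→e](R)))) → 1
  (π[f,a](ρ[a/b](R)) ∪ π[f,a](σ[a<6]((π[a](S) ⋈[a=f] γ[f; MAX(b)→e](R))))) → 4

E1 and E2 produce the same multiset:
f | a
3 | 3
3 | 8
5 | 4
6 | 1

yes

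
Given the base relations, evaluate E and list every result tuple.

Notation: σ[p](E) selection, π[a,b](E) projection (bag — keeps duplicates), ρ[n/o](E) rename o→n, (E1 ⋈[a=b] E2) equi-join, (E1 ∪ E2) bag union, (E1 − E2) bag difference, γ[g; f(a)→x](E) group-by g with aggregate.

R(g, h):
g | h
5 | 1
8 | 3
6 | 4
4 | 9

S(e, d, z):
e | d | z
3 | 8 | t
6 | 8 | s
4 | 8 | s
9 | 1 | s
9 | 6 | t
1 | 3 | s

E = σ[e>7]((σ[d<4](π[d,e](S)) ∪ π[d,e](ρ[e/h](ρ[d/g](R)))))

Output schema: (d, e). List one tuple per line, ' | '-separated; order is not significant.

Stepwise |·|:
  S → 6
  π[d,e](S) → 6
  σ[d<4](π[d,e](S)) → 2
  R → 4
  ρ[d/g](R) → 4
  ρ[e/h](ρ[d/g](R)) → 4
  π[d,e](ρ[e/h](ρ[d/g](R))) → 4
  (σ[d<4](π[d,e](S)) ∪ π[d,e](ρ[e/h](ρ[d/g](R)))) → 6
  σ[e>7]((σ[d<4](π[d,e](S)) ∪ π[d,e](ρ[e/h](ρ[d/g](R))))) → 2

== RESULT ==
d | e
1 | 9
4 | 9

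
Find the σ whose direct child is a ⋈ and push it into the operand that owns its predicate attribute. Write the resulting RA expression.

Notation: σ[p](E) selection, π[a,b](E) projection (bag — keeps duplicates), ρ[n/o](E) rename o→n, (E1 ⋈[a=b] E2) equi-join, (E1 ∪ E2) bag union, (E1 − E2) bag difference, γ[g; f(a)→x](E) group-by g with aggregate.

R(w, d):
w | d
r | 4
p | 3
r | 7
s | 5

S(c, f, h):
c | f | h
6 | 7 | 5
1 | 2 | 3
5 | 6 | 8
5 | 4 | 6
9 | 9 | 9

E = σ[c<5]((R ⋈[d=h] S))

σ filters on c, owned by the right side.
E' = (R ⋈[d=h] σ[c<5](S))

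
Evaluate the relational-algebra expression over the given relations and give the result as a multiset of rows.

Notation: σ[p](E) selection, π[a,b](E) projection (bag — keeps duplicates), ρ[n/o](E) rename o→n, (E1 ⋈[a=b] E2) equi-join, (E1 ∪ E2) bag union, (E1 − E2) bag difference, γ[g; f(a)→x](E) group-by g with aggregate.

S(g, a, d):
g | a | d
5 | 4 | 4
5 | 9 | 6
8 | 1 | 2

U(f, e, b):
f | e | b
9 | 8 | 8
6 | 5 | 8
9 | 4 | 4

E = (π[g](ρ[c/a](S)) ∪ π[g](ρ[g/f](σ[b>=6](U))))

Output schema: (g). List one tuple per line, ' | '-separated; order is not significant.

Subexpression sizes:
  S → 3
  ρ[c/a](S) → 3
  π[g](ρ[c/a](S)) → 3
  U → 3
  σ[b>=6](U) → 2
  ρ[g/f](σ[b>=6](U)) → 2
  π[g](ρ[g/f](σ[b>=6](U))) → 2
  (π[g](ρ[c/a](S)) ∪ π[g](ρ[g/f](σ[b>=6](U)))) → 5

== RESULT ==
g
5
5
6
8
9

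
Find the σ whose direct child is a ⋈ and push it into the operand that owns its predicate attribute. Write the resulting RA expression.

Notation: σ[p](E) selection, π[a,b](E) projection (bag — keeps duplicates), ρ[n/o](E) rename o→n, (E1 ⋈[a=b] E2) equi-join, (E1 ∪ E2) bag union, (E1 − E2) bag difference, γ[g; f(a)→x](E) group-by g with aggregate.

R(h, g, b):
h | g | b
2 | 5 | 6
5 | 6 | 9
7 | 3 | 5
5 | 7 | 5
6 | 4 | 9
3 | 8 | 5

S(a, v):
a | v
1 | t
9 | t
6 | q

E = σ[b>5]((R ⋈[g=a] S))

σ filters on b, owned by the left side.
E' = (σ[b>5](R) ⋈[g=a] S)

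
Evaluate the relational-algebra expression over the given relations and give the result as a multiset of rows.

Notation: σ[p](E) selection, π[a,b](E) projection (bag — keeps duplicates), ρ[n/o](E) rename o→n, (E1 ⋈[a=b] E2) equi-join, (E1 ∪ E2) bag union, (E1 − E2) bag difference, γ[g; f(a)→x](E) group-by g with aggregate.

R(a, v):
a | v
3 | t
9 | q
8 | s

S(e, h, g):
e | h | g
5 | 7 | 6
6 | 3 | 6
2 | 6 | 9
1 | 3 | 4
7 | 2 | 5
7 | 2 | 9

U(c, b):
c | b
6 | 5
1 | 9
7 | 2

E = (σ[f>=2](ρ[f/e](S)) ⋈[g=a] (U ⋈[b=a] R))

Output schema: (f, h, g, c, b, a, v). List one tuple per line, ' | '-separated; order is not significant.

Row counts bottom-up:
  S → 6
  ρ[f/e](S) → 6
  σ[f>=2](ρ[f/e](S)) → 5
  U → 3
  R → 3
  (U ⋈[b=a] R) → 1
  (σ[f>=2](ρ[f/e](S)) ⋈[g=a] (U ⋈[b=a] R)) → 2

== RESULT ==
f | h | g | c | b | a | v
2 | 6 | 9 | 1 | 9 | 9 | q
7 | 2 | 9 | 1 | 9 | 9 | q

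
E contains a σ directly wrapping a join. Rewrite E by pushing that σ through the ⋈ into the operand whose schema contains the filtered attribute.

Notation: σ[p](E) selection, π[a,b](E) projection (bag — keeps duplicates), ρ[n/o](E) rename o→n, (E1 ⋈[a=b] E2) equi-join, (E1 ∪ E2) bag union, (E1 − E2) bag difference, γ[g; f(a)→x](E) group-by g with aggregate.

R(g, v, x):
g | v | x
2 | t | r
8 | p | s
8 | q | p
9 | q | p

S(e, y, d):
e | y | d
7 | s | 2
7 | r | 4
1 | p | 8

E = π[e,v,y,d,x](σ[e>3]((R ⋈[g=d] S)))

σ filters on e, owned by the right side.
E' = π[e,v,y,d,x]((R ⋈[g=d] σ[e>3](S)))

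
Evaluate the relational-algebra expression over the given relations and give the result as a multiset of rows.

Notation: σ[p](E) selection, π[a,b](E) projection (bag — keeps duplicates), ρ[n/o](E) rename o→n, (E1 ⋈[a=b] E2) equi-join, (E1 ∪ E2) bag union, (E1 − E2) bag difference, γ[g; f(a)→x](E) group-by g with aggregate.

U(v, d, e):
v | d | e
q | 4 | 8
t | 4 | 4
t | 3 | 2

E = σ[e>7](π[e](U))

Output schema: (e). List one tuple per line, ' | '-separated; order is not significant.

Per-node cardinality:
  U → 3
  π[e](U) → 3
  σ[e>7](π[e](U)) → 1

== RESULT ==
e
8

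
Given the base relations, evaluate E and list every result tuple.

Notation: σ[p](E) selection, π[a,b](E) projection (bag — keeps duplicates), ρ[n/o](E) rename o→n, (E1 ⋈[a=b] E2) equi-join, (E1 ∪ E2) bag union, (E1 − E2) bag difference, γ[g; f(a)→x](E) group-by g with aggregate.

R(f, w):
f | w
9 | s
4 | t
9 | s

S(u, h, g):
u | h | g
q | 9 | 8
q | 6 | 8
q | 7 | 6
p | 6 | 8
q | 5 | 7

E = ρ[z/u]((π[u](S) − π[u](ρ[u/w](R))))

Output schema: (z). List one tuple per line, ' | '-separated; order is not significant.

Subexpression sizes:
  S → 5
  π[u](S) → 5
  R → 3
  ρ[u/w](R) → 3
  π[u](ρ[u/w](R)) → 3
  (π[u](S) − π[u](ρ[u/w](R))) → 5
  ρ[z/u]((π[u](S) − π[u](ρ[u/w](R)))) → 5

== RESULT ==
z
p
q
q
q
q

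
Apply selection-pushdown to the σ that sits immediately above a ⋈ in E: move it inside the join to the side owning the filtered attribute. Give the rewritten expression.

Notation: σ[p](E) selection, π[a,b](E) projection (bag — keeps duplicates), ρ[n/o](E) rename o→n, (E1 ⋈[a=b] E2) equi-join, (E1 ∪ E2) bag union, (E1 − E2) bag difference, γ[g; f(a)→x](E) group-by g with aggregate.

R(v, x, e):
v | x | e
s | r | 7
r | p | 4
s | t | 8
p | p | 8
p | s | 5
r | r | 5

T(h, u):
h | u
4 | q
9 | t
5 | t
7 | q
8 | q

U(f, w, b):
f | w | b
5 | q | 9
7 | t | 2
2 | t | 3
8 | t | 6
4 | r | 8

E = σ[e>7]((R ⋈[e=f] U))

σ filters on e, owned by the left side.
E' = (σ[e>7](R) ⋈[e=f] U)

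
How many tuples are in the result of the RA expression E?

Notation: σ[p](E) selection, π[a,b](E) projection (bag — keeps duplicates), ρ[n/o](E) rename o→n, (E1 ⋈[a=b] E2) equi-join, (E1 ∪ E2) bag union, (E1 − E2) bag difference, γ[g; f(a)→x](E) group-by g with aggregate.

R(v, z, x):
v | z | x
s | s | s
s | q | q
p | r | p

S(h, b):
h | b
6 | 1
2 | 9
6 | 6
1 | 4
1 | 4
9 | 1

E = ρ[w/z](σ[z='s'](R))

Stepwise |·|:
  R → 3
  σ[z='s'](R) → 1
  ρ[w/z](σ[z='s'](R)) → 1

|E| = 1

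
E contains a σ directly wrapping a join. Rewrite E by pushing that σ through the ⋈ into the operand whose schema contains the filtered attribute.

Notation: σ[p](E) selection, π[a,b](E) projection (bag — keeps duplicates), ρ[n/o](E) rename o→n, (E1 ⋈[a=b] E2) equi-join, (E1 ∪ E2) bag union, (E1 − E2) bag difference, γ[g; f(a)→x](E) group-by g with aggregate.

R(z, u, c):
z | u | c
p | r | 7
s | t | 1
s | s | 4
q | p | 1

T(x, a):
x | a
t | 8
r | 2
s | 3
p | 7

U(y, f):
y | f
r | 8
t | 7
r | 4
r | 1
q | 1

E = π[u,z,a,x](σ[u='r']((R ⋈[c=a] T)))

σ filters on u, owned by the left side.
E' = π[u,z,a,x]((σ[u='r'](R) ⋈[c=a] T))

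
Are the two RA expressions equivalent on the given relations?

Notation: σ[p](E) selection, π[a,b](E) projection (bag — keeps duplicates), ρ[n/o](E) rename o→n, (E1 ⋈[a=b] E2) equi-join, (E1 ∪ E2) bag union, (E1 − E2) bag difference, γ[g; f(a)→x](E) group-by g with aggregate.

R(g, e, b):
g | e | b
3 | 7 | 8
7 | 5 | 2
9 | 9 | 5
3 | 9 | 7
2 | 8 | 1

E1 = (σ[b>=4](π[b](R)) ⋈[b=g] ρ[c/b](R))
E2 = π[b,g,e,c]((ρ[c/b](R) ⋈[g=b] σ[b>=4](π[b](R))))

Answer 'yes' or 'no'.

E1 per-node cardinality:
  R → 5
  π[b](R) → 5
  σ[b>=4](π[b](R)) → 3
  R → 5
  ρ[c/b](R) → 5
  (σ[b>=4](π[b](R)) ⋈[b=g] ρ[c/b](R)) → 1
E2 per-node cardinality:
  R → 5
  ρ[c/b](R) → 5
  R → 5
  π[b](R) → 5
  σ[b>=4](π[b](R)) → 3
  (ρ[c/b](R) ⋈[g=b] σ[b>=4](π[b](R))) → 1
  π[b,g,e,c]((ρ[c/b](R) ⋈[g=b] σ[b>=4](π[b](R)))) → 1

E1 and E2 produce the same multiset:
b | g | e | c
7 | 7 | 5 | 2

yes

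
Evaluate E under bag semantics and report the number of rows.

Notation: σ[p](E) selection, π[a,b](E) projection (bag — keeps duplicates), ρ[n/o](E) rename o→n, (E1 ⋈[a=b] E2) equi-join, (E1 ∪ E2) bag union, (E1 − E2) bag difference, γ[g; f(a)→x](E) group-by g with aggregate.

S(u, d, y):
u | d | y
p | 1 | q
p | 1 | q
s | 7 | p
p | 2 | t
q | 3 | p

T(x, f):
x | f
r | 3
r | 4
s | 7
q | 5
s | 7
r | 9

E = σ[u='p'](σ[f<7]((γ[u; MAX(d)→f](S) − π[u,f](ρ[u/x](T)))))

Subexpression sizes:
  S → 5
  γ[u; MAX(d)→f](S) → 3
  T → 6
  ρ[u/x](T) → 6
  π[u,f](ρ[u/x](T)) → 6
  (γ[u; MAX(d)→f](S) − π[u,f](ρ[u/x](T))) → 2
  σ[f<7]((γ[u; MAX(d)→f](S) − π[u,f](ρ[u/x](T)))) → 2
  σ[u='p'](σ[f<7]((γ[u; MAX(d)→f](S) − π[u,f](ρ[u/x](T))))) → 1

|E| = 1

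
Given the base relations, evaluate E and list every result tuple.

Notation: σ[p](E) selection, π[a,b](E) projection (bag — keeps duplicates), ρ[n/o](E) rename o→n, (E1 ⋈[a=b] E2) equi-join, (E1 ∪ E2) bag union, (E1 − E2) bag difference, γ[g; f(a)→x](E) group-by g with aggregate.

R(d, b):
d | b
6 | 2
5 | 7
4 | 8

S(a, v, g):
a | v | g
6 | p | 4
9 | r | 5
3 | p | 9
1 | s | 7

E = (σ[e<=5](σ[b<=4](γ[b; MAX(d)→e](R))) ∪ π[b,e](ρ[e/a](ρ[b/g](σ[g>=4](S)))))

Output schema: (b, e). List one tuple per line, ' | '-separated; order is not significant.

Per-node cardinality:
  R → 3
  γ[b; MAX(d)→e](R) → 3
  σ[b<=4](γ[b; MAX(d)→e](R)) → 1
  σ[e<=5](σ[b<=4](γ[b; MAX(d)→e](R))) → 0
  S → 4
  σ[g>=4](S) → 4
  ρ[b/g](σ[g>=4](S)) → 4
  ρ[e/a](ρ[b/g](σ[g>=4](S))) → 4
  π[b,e](ρ[e/a](ρ[b/g](σ[g>=4](S)))) → 4
  (σ[e<=5](σ[b<=4](γ[b; MAX(d)→e](R))) ∪ π[b,e](ρ[e/a](ρ[b/g](σ[g>=4](S))))) → 4

== RESULT ==
b | e
4 | 6
5 | 9
7 | 1
9 | 3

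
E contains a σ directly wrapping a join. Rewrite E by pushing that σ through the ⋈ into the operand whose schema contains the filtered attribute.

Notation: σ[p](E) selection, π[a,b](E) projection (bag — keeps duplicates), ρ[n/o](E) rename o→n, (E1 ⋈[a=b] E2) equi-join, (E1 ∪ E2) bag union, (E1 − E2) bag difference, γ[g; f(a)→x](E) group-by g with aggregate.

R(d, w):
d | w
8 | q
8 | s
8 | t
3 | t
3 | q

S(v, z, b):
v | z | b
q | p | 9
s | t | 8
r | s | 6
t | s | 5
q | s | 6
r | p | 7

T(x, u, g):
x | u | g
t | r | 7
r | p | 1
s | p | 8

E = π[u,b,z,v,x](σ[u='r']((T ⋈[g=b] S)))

σ filters on u, owned by the left side.
E' = π[u,b,z,v,x]((σ[u='r'](T) ⋈[g=b] S))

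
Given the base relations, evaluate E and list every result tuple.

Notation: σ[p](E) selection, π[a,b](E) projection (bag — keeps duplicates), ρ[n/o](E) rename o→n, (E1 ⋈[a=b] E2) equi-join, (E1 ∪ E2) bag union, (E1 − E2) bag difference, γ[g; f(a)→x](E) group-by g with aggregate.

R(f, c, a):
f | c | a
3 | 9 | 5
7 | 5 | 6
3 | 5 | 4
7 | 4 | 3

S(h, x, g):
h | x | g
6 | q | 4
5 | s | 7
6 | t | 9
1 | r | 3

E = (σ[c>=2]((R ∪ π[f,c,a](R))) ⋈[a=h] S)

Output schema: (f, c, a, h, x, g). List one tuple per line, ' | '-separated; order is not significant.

Stepwise |·|:
  R → 4
  R → 4
  π[f,c,a](R) → 4
  (R ∪ π[f,c,a](R)) → 8
  σ[c>=2]((R ∪ π[f,c,a](R))) → 8
  S → 4
  (σ[c>=2]((R ∪ π[f,c,a](R))) ⋈[a=h] S) → 6

== RESULT ==
f | c | a | h | x | g
3 | 9 | 5 | 5 | s | 7
3 | 9 | 5 | 5 | s | 7
7 | 5 | 6 | 6 | q | 4
7 | 5 | 6 | 6 | q | 4
7 | 5 | 6 | 6 | t | 9
7 | 5 | 6 | 6 | t | 9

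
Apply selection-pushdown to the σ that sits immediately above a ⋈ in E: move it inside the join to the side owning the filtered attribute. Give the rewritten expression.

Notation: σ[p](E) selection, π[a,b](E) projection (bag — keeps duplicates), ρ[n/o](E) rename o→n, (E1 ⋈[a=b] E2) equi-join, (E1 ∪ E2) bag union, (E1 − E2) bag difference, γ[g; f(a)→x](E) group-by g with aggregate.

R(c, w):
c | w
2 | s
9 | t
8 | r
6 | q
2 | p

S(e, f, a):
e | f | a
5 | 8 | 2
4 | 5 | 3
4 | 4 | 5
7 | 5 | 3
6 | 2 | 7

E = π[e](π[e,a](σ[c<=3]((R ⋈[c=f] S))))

σ filters on c, owned by the left side.
E' = π[e](π[e,a]((σ[c<=3](R) ⋈[c=f] S)))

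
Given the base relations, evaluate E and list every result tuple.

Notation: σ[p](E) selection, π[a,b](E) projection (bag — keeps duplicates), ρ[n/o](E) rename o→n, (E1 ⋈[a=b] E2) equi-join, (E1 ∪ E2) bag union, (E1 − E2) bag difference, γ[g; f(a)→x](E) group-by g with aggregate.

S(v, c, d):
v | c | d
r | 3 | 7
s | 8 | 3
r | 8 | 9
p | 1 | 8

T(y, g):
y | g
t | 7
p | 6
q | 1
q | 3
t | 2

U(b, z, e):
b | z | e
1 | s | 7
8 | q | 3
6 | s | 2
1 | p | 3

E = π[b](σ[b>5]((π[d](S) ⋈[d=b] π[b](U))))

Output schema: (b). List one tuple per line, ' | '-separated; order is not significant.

Subexpression sizes:
  S → 4
  π[d](S) → 4
  U → 4
  π[b](U) → 4
  (π[d](S) ⋈[d=b] π[b](U)) → 1
  σ[b>5]((π[d](S) ⋈[d=b] π[b](U))) → 1
  π[b](σ[b>5]((π[d](S) ⋈[d=b] π[b](U)))) → 1

== RESULT ==
b
8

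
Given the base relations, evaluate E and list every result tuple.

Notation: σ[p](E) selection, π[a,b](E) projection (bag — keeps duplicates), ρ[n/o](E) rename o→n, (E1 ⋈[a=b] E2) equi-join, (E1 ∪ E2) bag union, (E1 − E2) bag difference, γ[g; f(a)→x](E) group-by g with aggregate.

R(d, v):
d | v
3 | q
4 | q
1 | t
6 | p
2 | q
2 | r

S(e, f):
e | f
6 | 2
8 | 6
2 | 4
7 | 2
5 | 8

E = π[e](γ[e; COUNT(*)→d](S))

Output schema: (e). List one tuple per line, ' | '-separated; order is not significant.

Row counts bottom-up:
  S → 5
  γ[e; COUNT(*)→d](S) → 5
  π[e](γ[e; COUNT(*)→d](S)) → 5

== RESULT ==
e
2
5
6
7
8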